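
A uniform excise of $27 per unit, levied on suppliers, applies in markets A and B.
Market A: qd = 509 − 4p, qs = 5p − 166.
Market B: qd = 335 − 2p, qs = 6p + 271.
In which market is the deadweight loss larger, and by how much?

Market A: pre-tax p* = $75, q* = 209; post-tax q = 149; deadweight loss = $810.
Market B: pre-tax p* = $8, q* = 319; post-tax q = 278.5; deadweight loss = $546.75.
Difference: $810 vs $546.75 → market A is larger by $263.25.

Market A, by $263.25.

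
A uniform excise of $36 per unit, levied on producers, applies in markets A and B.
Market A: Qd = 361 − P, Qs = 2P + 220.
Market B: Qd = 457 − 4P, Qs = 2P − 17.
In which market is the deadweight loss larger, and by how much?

Market A: pre-tax P* = $47, Q* = 314; post-tax Q = 290; deadweight loss = $432.
Market B: pre-tax P* = $79, Q* = 141; post-tax Q = 93; deadweight loss = $864.
Difference: $432 vs $864 → market B is larger by $432.

Market B, by $432.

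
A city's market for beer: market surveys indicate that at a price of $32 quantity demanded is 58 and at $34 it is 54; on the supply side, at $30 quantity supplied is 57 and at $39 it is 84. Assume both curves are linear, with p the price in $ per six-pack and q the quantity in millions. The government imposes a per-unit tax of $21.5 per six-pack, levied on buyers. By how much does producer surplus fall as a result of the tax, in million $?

Demand slope: (54 − 58)/(34 − 32) = -2, so qd = 122 − 2p.
Supply slope: (84 − 57)/(39 − 30) = 3, so qs = 3p − 33.
Before the tax: set 122 − 2p = 3p − 33 → p* = $31, q* = 60.
With the tax collected from buyers, demand (in seller-price terms) shifts: qd = 122 − 2(p + 21.5).
New equilibrium: buyers pay $43.9, sellers receive $22.4, q = 34.2. (Wedge: pb − ps = 21.5.)
ΔPS is the trapezoid between Q = 34.2 and Q = 60 of height $8.6: ½ · (60 + 34.2) · 8.6 = $405.06.

Producer surplus falls by $405.06 million.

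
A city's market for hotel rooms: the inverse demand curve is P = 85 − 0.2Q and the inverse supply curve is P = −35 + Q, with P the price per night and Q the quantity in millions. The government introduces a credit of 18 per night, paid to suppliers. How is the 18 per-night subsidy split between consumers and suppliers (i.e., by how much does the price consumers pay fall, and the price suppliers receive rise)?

Rewrite in direct form: Qd = 425 − 5P and Qs = P + 35.
Before the subsidy: set 425 − 5P = P + 35 → P* = 65, Q* = 100.
With a per-unit subsidy paid to suppliers, each receives P + 18 per unit sold, so supply becomes Qs = (P + 18) + 35.
Solving gives Q = 115 with consumers paying 62 and suppliers receiving 80 (the 18 wedge).
Gain to consumers: 3; to suppliers: 15. (They sum to 18.)

Consumers gain 3 per night; suppliers gain 15 per night.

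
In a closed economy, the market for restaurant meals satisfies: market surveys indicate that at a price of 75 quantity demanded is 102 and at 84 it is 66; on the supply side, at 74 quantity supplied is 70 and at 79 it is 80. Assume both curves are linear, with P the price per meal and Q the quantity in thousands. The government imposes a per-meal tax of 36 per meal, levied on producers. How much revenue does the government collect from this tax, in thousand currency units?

Tax revenue = 1224 thousand.

Demand slope: (66 − 102)/(84 − 75) = -4, so Qd = 402 − 4P.
Supply slope: (80 − 70)/(79 − 74) = 2, so Qs = 2P − 78.
Without the tax, 402 − 4P = 2P − 78 gives 6P = 480, so P* = 80 and Q* = 82.
With the tax collected from producers, supply shifts: Qs = 2(P − 36) − 78.
New equilibrium: consumers pay 92, producers receive 56, Q = 34. (Wedge: Pb − Ps = 36.)
Revenue = t · Q = 36 · 34 = 1224.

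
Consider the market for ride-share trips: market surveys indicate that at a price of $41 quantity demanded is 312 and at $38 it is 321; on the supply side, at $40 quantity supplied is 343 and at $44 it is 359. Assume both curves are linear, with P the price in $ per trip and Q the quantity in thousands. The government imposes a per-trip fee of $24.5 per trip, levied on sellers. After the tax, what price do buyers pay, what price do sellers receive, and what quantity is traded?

Buyers pay $50; sellers receive $25.5; quantity = 285.

Demand slope: (321 − 312)/(38 − 41) = -3, so Qd = 435 − 3P.
Supply slope: (359 − 343)/(44 − 40) = 4, so Qs = 4P + 183.
Before the tax: set 435 − 3P = 4P + 183 → P* = $36, Q* = 327.
With the tax collected from sellers, supply shifts: Qs = 4(P − 24.5) + 183.
Solving gives Q = 285 with buyers paying $50 and sellers receiving $25.5 (the $24.5 wedge).
The less price-elastic side of the market bears the larger share of a per-unit tax.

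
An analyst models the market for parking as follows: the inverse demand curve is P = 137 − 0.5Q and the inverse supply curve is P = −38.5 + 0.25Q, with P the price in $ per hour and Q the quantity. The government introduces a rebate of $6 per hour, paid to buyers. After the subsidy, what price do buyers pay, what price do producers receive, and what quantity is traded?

Rewrite in direct form: Qd = 274 − 2P and Qs = 4P + 154.
Without the subsidy, 274 − 2P = 4P + 154 gives 6P = 120, so P* = $20 and Q* = 234.
With a per-unit subsidy paid to buyers, each effectively pays P − 6, so demand becomes Qd = 274 − 2(P − 6).
Solving gives Q = 242 with buyers paying $16 and producers receiving $22 (the $6 wedge).

Buyers pay $16; producers receive $22; quantity = 242.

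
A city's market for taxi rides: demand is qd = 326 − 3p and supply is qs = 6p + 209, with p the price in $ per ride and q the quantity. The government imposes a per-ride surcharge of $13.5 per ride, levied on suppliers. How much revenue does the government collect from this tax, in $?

Tax revenue = $3510.

Before the tax: set 326 − 3p = 6p + 209 → p* = $13, q* = 287.
With the tax collected from suppliers, supply shifts: qs = 6(p − 13.5) + 209.
New equilibrium: consumers pay $22, suppliers receive $8.5, q = 260. (Wedge: pb − ps = 13.5.)
Revenue = t · Q = 13.5 · 260 = $3510.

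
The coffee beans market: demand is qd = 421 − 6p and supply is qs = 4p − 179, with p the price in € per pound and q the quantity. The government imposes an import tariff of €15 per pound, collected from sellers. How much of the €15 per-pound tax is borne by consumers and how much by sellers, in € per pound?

Before the tax: set 421 − 6p = 4p − 179 → p* = €60, q* = 61.
With the tax collected from sellers, supply shifts: qs = 4(p − 15) − 179.
New equilibrium: consumers pay €66, sellers receive €51, q = 25. (Wedge: pb − ps = 15.)
Burden on consumers: €6; on sellers: €9. (They sum to €15.)

Consumers bear €6 per pound; sellers bear €9 per pound.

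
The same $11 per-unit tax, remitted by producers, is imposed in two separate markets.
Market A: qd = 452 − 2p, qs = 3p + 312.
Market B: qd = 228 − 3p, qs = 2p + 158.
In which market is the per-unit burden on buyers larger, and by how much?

Market A, by $2.2.

Market A: pre-tax p* = $28, q* = 396; post-tax q = 382.8; per-unit burden on buyers = $6.6.
Market B: pre-tax p* = $14, q* = 186; post-tax q = 172.8; per-unit burden on buyers = $4.4.
Difference: $6.6 vs $4.4 → market A is larger by $2.2.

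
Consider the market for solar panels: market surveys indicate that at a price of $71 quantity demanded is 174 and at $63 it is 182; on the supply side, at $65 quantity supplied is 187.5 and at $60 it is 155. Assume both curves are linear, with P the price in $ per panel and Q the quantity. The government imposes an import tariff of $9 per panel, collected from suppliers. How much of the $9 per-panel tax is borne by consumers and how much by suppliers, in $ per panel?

Demand slope: (182 − 174)/(63 − 71) = -1, so Qd = 245 − P.
Supply slope: (155 − 187.5)/(60 − 65) = 6.5, so Qs = 6.5P − 235.
Without the tax, 245 − P = 6.5P − 235 gives 7.5P = 480, so P* = $64 and Q* = 181.
With the tax collected from suppliers, supply shifts: Qs = 6.5(P − 9) − 235.
New equilibrium: consumers pay $71.8, suppliers receive $62.8, Q = 173.2. (Wedge: Pb − Ps = 9.)
Burden on consumers: $7.8; on suppliers: $1.2. (They sum to $9.)

Consumers bear $7.8 per panel; suppliers bear $1.2 per panel.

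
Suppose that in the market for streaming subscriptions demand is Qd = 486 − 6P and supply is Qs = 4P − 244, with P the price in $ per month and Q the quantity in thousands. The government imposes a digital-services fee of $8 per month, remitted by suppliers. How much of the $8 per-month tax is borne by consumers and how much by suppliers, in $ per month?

Before the tax: set 486 − 6P = 4P − 244 → P* = $73, Q* = 48.
With the tax collected from suppliers, supply shifts: Qs = 4(P − 8) − 244.
Solving gives Q = 28.8 with consumers paying $76.2 and suppliers receiving $68.2 (the $8 wedge).
Burden on consumers: $3.2; on suppliers: $4.8. (They sum to $8.)

Consumers bear $3.2 per month; suppliers bear $4.8 per month.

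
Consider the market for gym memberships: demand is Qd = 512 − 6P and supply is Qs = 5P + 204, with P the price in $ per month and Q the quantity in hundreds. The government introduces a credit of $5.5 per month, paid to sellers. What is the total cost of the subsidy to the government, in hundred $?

Government outlay = $1974.5 hundred.

Without the subsidy, 512 − 6P = 5P + 204 gives 11P = 308, so P* = $28 and Q* = 344.
With a per-unit subsidy paid to sellers, each receives P + 5.5 per unit sold, so supply becomes Qs = 5(P + 5.5) + 204.
New equilibrium: consumers pay $25.5, sellers receive $31, Q = 359. (Wedge: Pb − Ps = −5.5.)
Outlay = t · Q = 5.5 · 359 = $1974.5.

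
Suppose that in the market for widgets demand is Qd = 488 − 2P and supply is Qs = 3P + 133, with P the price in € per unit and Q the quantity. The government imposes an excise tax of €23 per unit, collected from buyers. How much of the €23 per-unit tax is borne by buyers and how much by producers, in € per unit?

Buyers bear €13.8 per unit; producers bear €9.2 per unit.

Before the tax: set 488 − 2P = 3P + 133 → P* = €71, Q* = 346.
With the tax collected from buyers, demand (in seller-price terms) shifts: Qd = 488 − 2(P + 23).
Solving gives Q = 318.4 with buyers paying €84.8 and producers receiving €61.8 (the €23 wedge).
Burden on buyers: €13.8; on producers: €9.2. (They sum to €23.)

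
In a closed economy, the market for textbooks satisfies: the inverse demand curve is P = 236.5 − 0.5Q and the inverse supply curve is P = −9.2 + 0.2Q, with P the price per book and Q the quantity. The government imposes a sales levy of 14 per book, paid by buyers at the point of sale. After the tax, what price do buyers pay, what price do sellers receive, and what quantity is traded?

Buyers pay 71; sellers receive 57; quantity = 331.

Rewrite in direct form: Qd = 473 − 2P and Qs = 5P + 46.
Before the tax: set 473 − 2P = 5P + 46 → P* = 61, Q* = 351.
With the tax collected from buyers, demand (in seller-price terms) shifts: Qd = 473 − 2(P + 14).
New equilibrium: buyers pay 71, sellers receive 57, Q = 331. (Wedge: Pb − Ps = 14.)
The less price-elastic side of the market bears the larger share of a per-unit tax.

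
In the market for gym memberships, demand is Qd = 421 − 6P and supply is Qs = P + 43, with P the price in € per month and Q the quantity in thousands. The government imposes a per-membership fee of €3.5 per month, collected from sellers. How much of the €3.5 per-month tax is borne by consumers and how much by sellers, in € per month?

Before the tax: set 421 − 6P = P + 43 → P* = €54, Q* = 97.
With the tax collected from sellers, supply shifts: Qs = (P − 3.5) + 43.
Solving gives Q = 94 with consumers paying €54.5 and sellers receiving €51 (the €3.5 wedge).
Burden on consumers: €0.5; on sellers: €3. (They sum to €3.5.)
The less price-elastic side of the market bears the larger share of a per-unit tax.

Consumers bear €0.5 per month; sellers bear €3 per month.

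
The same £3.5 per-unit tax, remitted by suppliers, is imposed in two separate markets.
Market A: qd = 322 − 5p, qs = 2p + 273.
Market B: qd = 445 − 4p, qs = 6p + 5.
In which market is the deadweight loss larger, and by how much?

Market B, by £5.95.

Market A: pre-tax p* = £7, q* = 287; post-tax q = 282; deadweight loss = £8.75.
Market B: pre-tax p* = £44, q* = 269; post-tax q = 260.6; deadweight loss = £14.7.
Difference: £8.75 vs £14.7 → market B is larger by £5.95.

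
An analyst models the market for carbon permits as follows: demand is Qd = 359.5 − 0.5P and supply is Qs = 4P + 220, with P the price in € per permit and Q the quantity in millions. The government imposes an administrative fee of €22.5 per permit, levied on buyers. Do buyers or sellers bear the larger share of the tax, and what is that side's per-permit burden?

Without the tax, 359.5 − 0.5P = 4P + 220 gives 4.5P = 139.5, so P* = €31 and Q* = 344.
With the tax collected from buyers, demand (in seller-price terms) shifts: Qd = 359.5 − 0.5(P + 22.5).
Solving gives Q = 334 with buyers paying €51 and sellers receiving €28.5 (the €22.5 wedge).
Per-permit burden: buyers €20, sellers €2.5.
Buyers take the larger share because demand is less price-elastic here (demand slope 0.5 vs supply slope 4).

Buyers bear the larger share: €20 per permit.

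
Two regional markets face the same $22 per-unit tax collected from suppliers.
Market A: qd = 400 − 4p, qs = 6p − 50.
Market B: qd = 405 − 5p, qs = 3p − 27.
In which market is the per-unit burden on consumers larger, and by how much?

Market A: pre-tax p* = $45, q* = 220; post-tax q = 167.2; per-unit burden on consumers = $13.2.
Market B: pre-tax p* = $54, q* = 135; post-tax q = 93.75; per-unit burden on consumers = $8.25.
Difference: $13.2 vs $8.25 → market A is larger by $4.95.

Market A, by $4.95.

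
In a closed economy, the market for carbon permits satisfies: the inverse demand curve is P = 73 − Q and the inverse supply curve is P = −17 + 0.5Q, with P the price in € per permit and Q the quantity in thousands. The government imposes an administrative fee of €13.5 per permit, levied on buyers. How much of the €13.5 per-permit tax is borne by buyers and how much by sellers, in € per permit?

Inverting to Q(P) form: Qd = 73 − P; Qs = 2P + 34.
Without the tax, 73 − P = 2P + 34 gives 3P = 39, so P* = €13 and Q* = 60.
With the tax collected from buyers, demand (in seller-price terms) shifts: Qd = 73 − (P + 13.5).
Solving gives Q = 51 with buyers paying €22 and sellers receiving €8.5 (the €13.5 wedge).
Burden on buyers: €9; on sellers: €4.5. (They sum to €13.5.)

Buyers bear €9 per permit; sellers bear €4.5 per permit.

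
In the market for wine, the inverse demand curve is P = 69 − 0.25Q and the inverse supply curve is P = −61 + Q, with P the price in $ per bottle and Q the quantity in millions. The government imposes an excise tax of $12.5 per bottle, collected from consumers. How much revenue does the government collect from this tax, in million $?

Inverting to Q(P) form: Qd = 276 − 4P; Qs = P + 61.
Before the tax: set 276 − 4P = P + 61 → P* = $43, Q* = 104.
With the tax collected from consumers, demand (in seller-price terms) shifts: Qd = 276 − 4(P + 12.5).
Solving gives Q = 94 with consumers paying $45.5 and sellers receiving $33 (the $12.5 wedge).
Revenue = t · Q = 12.5 · 94 = $1175.

Tax revenue = $1175 million.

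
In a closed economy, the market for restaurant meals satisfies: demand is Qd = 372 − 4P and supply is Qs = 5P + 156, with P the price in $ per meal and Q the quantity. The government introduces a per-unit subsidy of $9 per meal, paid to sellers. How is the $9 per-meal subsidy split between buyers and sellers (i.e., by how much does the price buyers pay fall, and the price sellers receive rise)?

Without the subsidy, 372 − 4P = 5P + 156 gives 9P = 216, so P* = $24 and Q* = 276.
With a per-unit subsidy paid to sellers, each receives P + 9 per unit sold, so supply becomes Qs = 5(P + 9) + 156.
Solving gives Q = 296 with buyers paying $19 and sellers receiving $28 (the $9 wedge).
Gain to buyers: $5; to sellers: $4. (They sum to $9.)

Buyers gain $5 per meal; sellers gain $4 per meal.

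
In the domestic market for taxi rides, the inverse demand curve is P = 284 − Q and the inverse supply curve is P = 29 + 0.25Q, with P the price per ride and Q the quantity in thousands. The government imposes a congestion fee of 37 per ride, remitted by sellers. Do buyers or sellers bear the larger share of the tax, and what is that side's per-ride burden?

Buyers bear the larger share: 29.6 per ride.

Rewrite in direct form: Qd = 284 − P and Qs = 4P − 116.
Without the tax, 284 − P = 4P − 116 gives 5P = 400, so P* = 80 and Q* = 204.
With the tax collected from sellers, supply shifts: Qs = 4(P − 37) − 116.
New equilibrium: buyers pay 109.6, sellers receive 72.6, Q = 174.4. (Wedge: Pb − Ps = 37.)
Per-ride burden: buyers 29.6, sellers 7.4.
Buyers take the larger share because demand is less price-elastic here (demand slope 1 vs supply slope 4).
The less price-elastic side of the market bears the larger share of a per-unit tax.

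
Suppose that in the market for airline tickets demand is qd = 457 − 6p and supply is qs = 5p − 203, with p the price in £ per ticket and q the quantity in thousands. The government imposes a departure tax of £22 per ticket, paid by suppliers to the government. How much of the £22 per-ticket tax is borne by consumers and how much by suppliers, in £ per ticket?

Before the tax: set 457 − 6p = 5p − 203 → p* = £60, q* = 97.
With the tax collected from suppliers, supply shifts: qs = 5(p − 22) − 203.
New equilibrium: consumers pay £70, suppliers receive £48, q = 37. (Wedge: pb − ps = 22.)
Burden on consumers: £10; on suppliers: £12. (They sum to £22.)
The less price-elastic side of the market bears the larger share of a per-unit tax.

Consumers bear £10 per ticket; suppliers bear £12 per ticket.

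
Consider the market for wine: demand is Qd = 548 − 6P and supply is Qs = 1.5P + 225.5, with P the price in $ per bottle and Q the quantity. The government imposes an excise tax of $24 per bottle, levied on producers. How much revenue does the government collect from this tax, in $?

Tax revenue = $6268.8.

Without the tax, 548 − 6P = 1.5P + 225.5 gives 7.5P = 322.5, so P* = $43 and Q* = 290.
With the tax collected from producers, supply shifts: Qs = 1.5(P − 24) + 225.5.
New equilibrium: buyers pay $47.8, producers receive $23.8, Q = 261.2. (Wedge: Pb − Ps = 24.)
Revenue = t · Q = 24 · 261.2 = $6268.8.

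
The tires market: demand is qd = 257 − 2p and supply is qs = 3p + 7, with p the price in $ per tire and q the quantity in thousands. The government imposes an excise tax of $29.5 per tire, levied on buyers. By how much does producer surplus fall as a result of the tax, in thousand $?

Producer surplus falls by $1643.74 thousand.

Before the tax: set 257 − 2p = 3p + 7 → p* = $50, q* = 157.
With the tax collected from buyers, demand (in seller-price terms) shifts: qd = 257 − 2(p + 29.5).
Solving gives q = 121.6 with buyers paying $67.7 and producers receiving $38.2 (the $29.5 wedge).
ΔPS is the trapezoid between Q = 121.6 and Q = 157 of height $11.8: ½ · (157 + 121.6) · 11.8 = $1643.74.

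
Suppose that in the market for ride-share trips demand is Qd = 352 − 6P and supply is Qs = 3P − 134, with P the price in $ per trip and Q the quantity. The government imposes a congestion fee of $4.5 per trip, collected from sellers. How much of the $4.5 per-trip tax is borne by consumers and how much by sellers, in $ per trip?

Without the tax, 352 − 6P = 3P − 134 gives 9P = 486, so P* = $54 and Q* = 28.
With the tax collected from sellers, supply shifts: Qs = 3(P − 4.5) − 134.
New equilibrium: consumers pay $55.5, sellers receive $51, Q = 19. (Wedge: Pb − Ps = 4.5.)
Burden on consumers: $1.5; on sellers: $3. (They sum to $4.5.)

Consumers bear $1.5 per trip; sellers bear $3 per trip.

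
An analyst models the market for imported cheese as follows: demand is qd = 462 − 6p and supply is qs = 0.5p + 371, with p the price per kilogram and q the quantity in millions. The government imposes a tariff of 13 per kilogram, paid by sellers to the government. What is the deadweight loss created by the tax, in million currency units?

Without the tax, 462 − 6p = 0.5p + 371 gives 6.5p = 91, so p* = 14 and q* = 378.
With the tax collected from sellers, supply shifts: qs = 0.5(p − 13) + 371.
New equilibrium: buyers pay 15, sellers receive 2, q = 372. (Wedge: pb − ps = 13.)
Quantity falls by |ΔQ| = |378 − 372| = 6.
DWL = ½ · t · |ΔQ| = ½ · 13 · 6 = 39.

Deadweight loss = 39 million.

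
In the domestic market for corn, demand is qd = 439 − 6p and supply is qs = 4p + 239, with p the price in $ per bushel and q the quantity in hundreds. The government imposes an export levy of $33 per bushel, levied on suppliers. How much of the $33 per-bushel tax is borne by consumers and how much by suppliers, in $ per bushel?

Consumers bear $13.2 per bushel; suppliers bear $19.8 per bushel.

Without the tax, 439 − 6p = 4p + 239 gives 10p = 200, so p* = $20 and q* = 319.
With the tax collected from suppliers, supply shifts: qs = 4(p − 33) + 239.
New equilibrium: consumers pay $33.2, suppliers receive $0.2, q = 239.8. (Wedge: pb − ps = 33.)
Burden on consumers: $13.2; on suppliers: $19.8. (They sum to $33.)
The less price-elastic side of the market bears the larger share of a per-unit tax.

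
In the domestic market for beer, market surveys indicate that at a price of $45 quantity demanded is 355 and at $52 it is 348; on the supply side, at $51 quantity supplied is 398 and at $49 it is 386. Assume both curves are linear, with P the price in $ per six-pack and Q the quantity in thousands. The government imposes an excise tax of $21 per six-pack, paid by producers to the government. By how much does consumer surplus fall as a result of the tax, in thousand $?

Demand slope: (348 − 355)/(52 − 45) = -1, so Qd = 400 − P.
Supply slope: (386 − 398)/(49 − 51) = 6, so Qs = 6P + 92.
Without the tax, 400 − P = 6P + 92 gives 7P = 308, so P* = $44 and Q* = 356.
With the tax collected from producers, supply shifts: Qs = 6(P − 21) + 92.
New equilibrium: consumers pay $62, producers receive $41, Q = 338. (Wedge: Pb − Ps = 21.)
ΔCS is the trapezoid between Q = 338 and Q = 356 of height $18: ½ · (356 + 338) · 18 = $6246.

Consumer surplus falls by $6246 thousand.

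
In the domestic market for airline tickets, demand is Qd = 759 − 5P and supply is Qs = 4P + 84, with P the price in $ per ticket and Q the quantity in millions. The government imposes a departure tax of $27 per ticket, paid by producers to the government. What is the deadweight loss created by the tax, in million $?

Deadweight loss = $810 million.

Before the tax: set 759 − 5P = 4P + 84 → P* = $75, Q* = 384.
With the tax collected from producers, supply shifts: Qs = 4(P − 27) + 84.
Solving gives Q = 324 with consumers paying $87 and producers receiving $60 (the $27 wedge).
Quantity falls by |ΔQ| = |384 − 324| = 60.
DWL = ½ · t · |ΔQ| = ½ · 27 · 60 = $810.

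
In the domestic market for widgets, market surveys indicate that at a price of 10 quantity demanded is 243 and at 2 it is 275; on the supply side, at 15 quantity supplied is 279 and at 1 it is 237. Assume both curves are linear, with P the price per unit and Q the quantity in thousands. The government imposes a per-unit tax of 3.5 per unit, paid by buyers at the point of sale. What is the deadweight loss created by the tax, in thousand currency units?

Demand slope: (275 − 243)/(2 − 10) = -4, so Qd = 283 − 4P.
Supply slope: (237 − 279)/(1 − 15) = 3, so Qs = 3P + 234.
Without the tax, 283 − 4P = 3P + 234 gives 7P = 49, so P* = 7 and Q* = 255.
With the tax collected from buyers, demand (in seller-price terms) shifts: Qd = 283 − 4(P + 3.5).
New equilibrium: buyers pay 8.5, sellers receive 5, Q = 249. (Wedge: Pb − Ps = 3.5.)
Quantity falls by |ΔQ| = |255 − 249| = 6.
DWL = ½ · t · |ΔQ| = ½ · 3.5 · 6 = 10.5.

Deadweight loss = 10.5 thousand.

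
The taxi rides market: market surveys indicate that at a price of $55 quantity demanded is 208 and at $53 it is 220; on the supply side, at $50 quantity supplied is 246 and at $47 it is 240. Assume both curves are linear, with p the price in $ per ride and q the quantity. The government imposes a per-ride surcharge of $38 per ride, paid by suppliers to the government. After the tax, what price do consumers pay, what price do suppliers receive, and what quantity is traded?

Consumers pay $58.5; suppliers receive $20.5; quantity = 187.

Demand slope: (220 − 208)/(53 − 55) = -6, so qd = 538 − 6p.
Supply slope: (240 − 246)/(47 − 50) = 2, so qs = 2p + 146.
Without the tax, 538 − 6p = 2p + 146 gives 8p = 392, so p* = $49 and q* = 244.
With the tax collected from suppliers, supply shifts: qs = 2(p − 38) + 146.
New equilibrium: consumers pay $58.5, suppliers receive $20.5, q = 187. (Wedge: pb − ps = 38.)
The less price-elastic side of the market bears the larger share of a per-unit tax.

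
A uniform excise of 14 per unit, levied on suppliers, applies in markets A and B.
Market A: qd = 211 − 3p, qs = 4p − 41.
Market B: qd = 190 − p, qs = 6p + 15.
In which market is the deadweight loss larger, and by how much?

Market A: pre-tax p* = 36, q* = 103; post-tax q = 79; deadweight loss = 168.
Market B: pre-tax p* = 25, q* = 165; post-tax q = 153; deadweight loss = 84.
Difference: 168 vs 84 → market A is larger by 84.

Market A, by 84.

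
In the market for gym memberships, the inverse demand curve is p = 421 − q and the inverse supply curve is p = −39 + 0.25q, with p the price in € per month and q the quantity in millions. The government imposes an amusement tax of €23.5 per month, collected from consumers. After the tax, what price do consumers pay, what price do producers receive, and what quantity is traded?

Rewrite in direct form: qd = 421 − p and qs = 4p + 156.
Without the tax, 421 − p = 4p + 156 gives 5p = 265, so p* = €53 and q* = 368.
With the tax collected from consumers, demand (in seller-price terms) shifts: qd = 421 − (p + 23.5).
New equilibrium: consumers pay €71.8, producers receive €48.3, q = 349.2. (Wedge: pb − ps = 23.5.)
The less price-elastic side of the market bears the larger share of a per-unit tax.

Consumers pay €71.8; producers receive €48.3; quantity = 349.2.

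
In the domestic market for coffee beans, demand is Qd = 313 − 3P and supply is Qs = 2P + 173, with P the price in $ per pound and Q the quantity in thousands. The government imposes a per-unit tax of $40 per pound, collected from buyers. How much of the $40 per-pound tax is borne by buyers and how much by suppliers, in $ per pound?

Before the tax: set 313 − 3P = 2P + 173 → P* = $28, Q* = 229.
With the tax collected from buyers, demand (in seller-price terms) shifts: Qd = 313 − 3(P + 40).
New equilibrium: buyers pay $44, suppliers receive $4, Q = 181. (Wedge: Pb − Ps = 40.)
Burden on buyers: $16; on suppliers: $24. (They sum to $40.)
The less price-elastic side of the market bears the larger share of a per-unit tax.

Buyers bear $16 per pound; suppliers bear $24 per pound.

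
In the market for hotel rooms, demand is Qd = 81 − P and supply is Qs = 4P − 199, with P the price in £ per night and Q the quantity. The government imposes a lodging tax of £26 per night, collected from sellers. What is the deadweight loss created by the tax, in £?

Deadweight loss = £270.4.

Before the tax: set 81 − P = 4P − 199 → P* = £56, Q* = 25.
With the tax collected from sellers, supply shifts: Qs = 4(P − 26) − 199.
New equilibrium: consumers pay £76.8, sellers receive £50.8, Q = 4.2. (Wedge: Pb − Ps = 26.)
Quantity falls by |ΔQ| = |25 − 4.2| = 20.8.
DWL = ½ · t · |ΔQ| = ½ · 26 · 20.8 = £270.4.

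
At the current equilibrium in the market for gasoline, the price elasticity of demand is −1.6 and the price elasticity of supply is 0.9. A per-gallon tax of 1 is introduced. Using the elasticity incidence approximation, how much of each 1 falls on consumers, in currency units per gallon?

Consumers bear ≈ 0.36 per gallon.

Incidence ratio: consumers' share ≈ εs / (εs + |εd|) = 0.9 / (0.9 + 1.6) = 0.36.
So consumers bear ≈ 0.36 × 1 = 0.36; sellers bear 0.64.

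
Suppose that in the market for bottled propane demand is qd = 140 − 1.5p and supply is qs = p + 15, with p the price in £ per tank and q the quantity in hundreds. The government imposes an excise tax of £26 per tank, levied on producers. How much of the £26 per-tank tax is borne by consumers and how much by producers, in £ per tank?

Before the tax: set 140 − 1.5p = p + 15 → p* = £50, q* = 65.
With the tax collected from producers, supply shifts: qs = (p − 26) + 15.
Solving gives q = 49.4 with consumers paying £60.4 and producers receiving £34.4 (the £26 wedge).
Burden on consumers: £10.4; on producers: £15.6. (They sum to £26.)

Consumers bear £10.4 per tank; producers bear £15.6 per tank.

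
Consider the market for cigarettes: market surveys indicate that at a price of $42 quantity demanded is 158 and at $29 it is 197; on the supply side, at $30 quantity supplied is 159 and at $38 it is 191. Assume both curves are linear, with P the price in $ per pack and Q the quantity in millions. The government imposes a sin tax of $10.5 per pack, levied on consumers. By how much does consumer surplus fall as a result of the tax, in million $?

Demand slope: (197 − 158)/(29 − 42) = -3, so Qd = 284 − 3P.
Supply slope: (191 − 159)/(38 − 30) = 4, so Qs = 4P + 39.
Without the tax, 284 − 3P = 4P + 39 gives 7P = 245, so P* = $35 and Q* = 179.
With the tax collected from consumers, demand (in seller-price terms) shifts: Qd = 284 − 3(P + 10.5).
Solving gives Q = 161 with consumers paying $41 and sellers receiving $30.5 (the $10.5 wedge).
ΔCS is the trapezoid between Q = 161 and Q = 179 of height $6: ½ · (179 + 161) · 6 = $1020.

Consumer surplus falls by $1020 million.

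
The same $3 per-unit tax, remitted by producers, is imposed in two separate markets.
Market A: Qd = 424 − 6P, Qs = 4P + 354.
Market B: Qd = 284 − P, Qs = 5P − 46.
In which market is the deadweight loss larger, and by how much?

Market A, by $7.05.

Market A: pre-tax P* = $7, Q* = 382; post-tax Q = 374.8; deadweight loss = $10.8.
Market B: pre-tax P* = $55, Q* = 229; post-tax Q = 226.5; deadweight loss = $3.75.
Difference: $10.8 vs $3.75 → market A is larger by $7.05.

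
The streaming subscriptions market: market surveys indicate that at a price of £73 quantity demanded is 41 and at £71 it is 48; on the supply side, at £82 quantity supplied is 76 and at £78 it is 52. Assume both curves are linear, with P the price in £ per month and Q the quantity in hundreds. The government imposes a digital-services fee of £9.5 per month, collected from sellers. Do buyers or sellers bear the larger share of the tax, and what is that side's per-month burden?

Demand slope: (48 − 41)/(71 − 73) = -3.5, so Qd = 296.5 − 3.5P.
Supply slope: (52 − 76)/(78 − 82) = 6, so Qs = 6P − 416.
Without the tax, 296.5 − 3.5P = 6P − 416 gives 9.5P = 712.5, so P* = £75 and Q* = 34.
With the tax collected from sellers, supply shifts: Qs = 6(P − 9.5) − 416.
Solving gives Q = 13 with buyers paying £81 and sellers receiving £71.5 (the £9.5 wedge).
Per-month burden: buyers £6, sellers £3.5.
Buyers take the larger share because demand is less price-elastic here (demand slope 3.5 vs supply slope 6).

Buyers bear the larger share: £6 per month.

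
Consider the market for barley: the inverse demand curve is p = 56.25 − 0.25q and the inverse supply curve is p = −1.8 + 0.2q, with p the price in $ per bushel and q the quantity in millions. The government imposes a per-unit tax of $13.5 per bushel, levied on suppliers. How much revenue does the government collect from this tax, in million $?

Tax revenue = $1336.5 million.

Inverting to q(p) form: qd = 225 − 4p; qs = 5p + 9.
Before the tax: set 225 − 4p = 5p + 9 → p* = $24, q* = 129.
With the tax collected from suppliers, supply shifts: qs = 5(p − 13.5) + 9.
Solving gives q = 99 with buyers paying $31.5 and suppliers receiving $18 (the $13.5 wedge).
Revenue = t · Q = 13.5 · 99 = $1336.5.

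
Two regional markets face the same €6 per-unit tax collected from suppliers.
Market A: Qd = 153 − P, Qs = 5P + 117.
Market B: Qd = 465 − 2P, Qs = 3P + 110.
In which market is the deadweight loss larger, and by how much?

Market A: pre-tax P* = €6, Q* = 147; post-tax Q = 142; deadweight loss = €15.
Market B: pre-tax P* = €71, Q* = 323; post-tax Q = 315.8; deadweight loss = €21.6.
Difference: €15 vs €21.6 → market B is larger by €6.6.

Market B, by €6.6.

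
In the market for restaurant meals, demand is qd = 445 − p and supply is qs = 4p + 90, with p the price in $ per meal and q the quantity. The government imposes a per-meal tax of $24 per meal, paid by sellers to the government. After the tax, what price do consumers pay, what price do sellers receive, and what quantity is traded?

Consumers pay $90.2; sellers receive $66.2; quantity = 354.8.

Without the tax, 445 − p = 4p + 90 gives 5p = 355, so p* = $71 and q* = 374.
With the tax collected from sellers, supply shifts: qs = 4(p − 24) + 90.
Solving gives q = 354.8 with consumers paying $90.2 and sellers receiving $66.2 (the $24 wedge).
The less price-elastic side of the market bears the larger share of a per-unit tax.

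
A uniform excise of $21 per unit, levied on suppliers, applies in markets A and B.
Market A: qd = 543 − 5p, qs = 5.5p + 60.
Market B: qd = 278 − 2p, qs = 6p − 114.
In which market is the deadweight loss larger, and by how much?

Market A: pre-tax p* = $46, q* = 313; post-tax q = 258; deadweight loss = $577.5.
Market B: pre-tax p* = $49, q* = 180; post-tax q = 148.5; deadweight loss = $330.75.
Difference: $577.5 vs $330.75 → market A is larger by $246.75.

Market A, by $246.75.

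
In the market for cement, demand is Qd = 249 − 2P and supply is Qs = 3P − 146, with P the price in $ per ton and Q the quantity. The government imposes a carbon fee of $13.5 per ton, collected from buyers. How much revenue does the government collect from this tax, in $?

Without the tax, 249 − 2P = 3P − 146 gives 5P = 395, so P* = $79 and Q* = 91.
With the tax collected from buyers, demand (in seller-price terms) shifts: Qd = 249 − 2(P + 13.5).
Solving gives Q = 74.8 with buyers paying $87.1 and producers receiving $73.6 (the $13.5 wedge).
Revenue = t · Q = 13.5 · 74.8 = $1009.8.

Tax revenue = $1009.8.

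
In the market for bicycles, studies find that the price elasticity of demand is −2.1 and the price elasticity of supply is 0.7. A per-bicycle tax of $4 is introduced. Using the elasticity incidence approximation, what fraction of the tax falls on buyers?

Buyers' share ≈ 0.25.

Incidence ratio: buyers' share ≈ εs / (εs + |εd|) = 0.7 / (0.7 + 2.1) = 0.25.
Supply is the less elastic side, so buyers bear the smaller share.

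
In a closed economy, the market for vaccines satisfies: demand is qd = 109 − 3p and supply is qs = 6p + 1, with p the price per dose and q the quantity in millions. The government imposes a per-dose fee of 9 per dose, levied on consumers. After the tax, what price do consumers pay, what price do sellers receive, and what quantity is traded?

Before the tax: set 109 − 3p = 6p + 1 → p* = 12, q* = 73.
With the tax collected from consumers, demand (in seller-price terms) shifts: qd = 109 − 3(p + 9).
New equilibrium: consumers pay 18, sellers receive 9, q = 55. (Wedge: pb − ps = 9.)

Consumers pay 18; sellers receive 9; quantity = 55.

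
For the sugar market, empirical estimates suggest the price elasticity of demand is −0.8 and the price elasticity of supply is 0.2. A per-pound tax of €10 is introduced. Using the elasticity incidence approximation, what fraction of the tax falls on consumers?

Consumers' share ≈ 0.2.

Incidence ratio: consumers' share ≈ εs / (εs + |εd|) = 0.2 / (0.2 + 0.8) = 0.2.
Supply is the less elastic side, so consumers bear the smaller share.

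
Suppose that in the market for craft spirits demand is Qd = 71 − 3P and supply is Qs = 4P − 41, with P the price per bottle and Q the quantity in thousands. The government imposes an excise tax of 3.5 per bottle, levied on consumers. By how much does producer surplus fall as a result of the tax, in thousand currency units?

Producer surplus falls by 30 thousand.

Without the tax, 71 − 3P = 4P − 41 gives 7P = 112, so P* = 16 and Q* = 23.
With the tax collected from consumers, demand (in seller-price terms) shifts: Qd = 71 − 3(P + 3.5).
Solving gives Q = 17 with consumers paying 18 and suppliers receiving 14.5 (the 3.5 wedge).
ΔPS is the trapezoid between Q = 17 and Q = 23 of height 1.5: ½ · (23 + 17) · 1.5 = 30.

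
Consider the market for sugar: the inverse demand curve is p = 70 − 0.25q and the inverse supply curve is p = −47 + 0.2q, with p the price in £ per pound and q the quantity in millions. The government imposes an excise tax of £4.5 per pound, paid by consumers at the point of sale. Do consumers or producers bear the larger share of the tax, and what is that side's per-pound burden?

Consumers bear the larger share: £2.5 per pound.

Inverting to q(p) form: qd = 280 − 4p; qs = 5p + 235.
Before the tax: set 280 − 4p = 5p + 235 → p* = £5, q* = 260.
With the tax collected from consumers, demand (in seller-price terms) shifts: qd = 280 − 4(p + 4.5).
New equilibrium: consumers pay £7.5, producers receive £3, q = 250. (Wedge: pb − ps = 4.5.)
Per-pound burden: consumers £2.5, producers £2.
Consumers take the larger share because demand is less price-elastic here (demand slope 4 vs supply slope 5).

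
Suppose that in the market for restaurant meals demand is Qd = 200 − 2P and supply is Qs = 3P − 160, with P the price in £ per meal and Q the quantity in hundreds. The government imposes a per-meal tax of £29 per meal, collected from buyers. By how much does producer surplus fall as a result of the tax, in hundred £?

Without the tax, 200 − 2P = 3P − 160 gives 5P = 360, so P* = £72 and Q* = 56.
With the tax collected from buyers, demand (in seller-price terms) shifts: Qd = 200 − 2(P + 29).
Solving gives Q = 21.2 with buyers paying £89.4 and sellers receiving £60.4 (the £29 wedge).
ΔPS is the trapezoid between Q = 21.2 and Q = 56 of height £11.6: ½ · (56 + 21.2) · 11.6 = £447.76.

Producer surplus falls by £447.76 hundred.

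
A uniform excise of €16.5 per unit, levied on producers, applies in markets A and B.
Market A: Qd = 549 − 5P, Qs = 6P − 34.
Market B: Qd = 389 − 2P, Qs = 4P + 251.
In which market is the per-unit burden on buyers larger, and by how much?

Market B, by €2.

Market A: pre-tax P* = €53, Q* = 284; post-tax Q = 239; per-unit burden on buyers = €9.
Market B: pre-tax P* = €23, Q* = 343; post-tax Q = 321; per-unit burden on buyers = €11.
Difference: €9 vs €11 → market B is larger by €2.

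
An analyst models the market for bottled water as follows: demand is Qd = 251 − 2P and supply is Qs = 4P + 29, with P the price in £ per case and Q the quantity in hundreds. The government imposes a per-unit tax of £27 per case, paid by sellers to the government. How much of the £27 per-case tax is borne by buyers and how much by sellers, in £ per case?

Before the tax: set 251 − 2P = 4P + 29 → P* = £37, Q* = 177.
With the tax collected from sellers, supply shifts: Qs = 4(P − 27) + 29.
New equilibrium: buyers pay £55, sellers receive £28, Q = 141. (Wedge: Pb − Ps = 27.)
Burden on buyers: £18; on sellers: £9. (They sum to £27.)

Buyers bear £18 per case; sellers bear £9 per case.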